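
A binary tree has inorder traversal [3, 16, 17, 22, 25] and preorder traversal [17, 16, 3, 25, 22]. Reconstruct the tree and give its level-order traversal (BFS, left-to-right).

Inorder:  [3, 16, 17, 22, 25]
Preorder: [17, 16, 3, 25, 22]
Algorithm: preorder visits root first, so consume preorder in order;
for each root, split the current inorder slice at that value into
left-subtree inorder and right-subtree inorder, then recurse.
Recursive splits:
  root=17; inorder splits into left=[3, 16], right=[22, 25]
  root=16; inorder splits into left=[3], right=[]
  root=3; inorder splits into left=[], right=[]
  root=25; inorder splits into left=[22], right=[]
  root=22; inorder splits into left=[], right=[]
Reconstructed level-order: [17, 16, 25, 3, 22]


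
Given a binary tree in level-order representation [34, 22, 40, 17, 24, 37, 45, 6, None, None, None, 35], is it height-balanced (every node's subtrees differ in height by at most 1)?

Tree (level-order array): [34, 22, 40, 17, 24, 37, 45, 6, None, None, None, 35]
Definition: a tree is height-balanced if, at every node, |h(left) - h(right)| <= 1 (empty subtree has height -1).
Bottom-up per-node check:
  node 6: h_left=-1, h_right=-1, diff=0 [OK], height=0
  node 17: h_left=0, h_right=-1, diff=1 [OK], height=1
  node 24: h_left=-1, h_right=-1, diff=0 [OK], height=0
  node 22: h_left=1, h_right=0, diff=1 [OK], height=2
  node 35: h_left=-1, h_right=-1, diff=0 [OK], height=0
  node 37: h_left=0, h_right=-1, diff=1 [OK], height=1
  node 45: h_left=-1, h_right=-1, diff=0 [OK], height=0
  node 40: h_left=1, h_right=0, diff=1 [OK], height=2
  node 34: h_left=2, h_right=2, diff=0 [OK], height=3
All nodes satisfy the balance condition.
Result: Balanced


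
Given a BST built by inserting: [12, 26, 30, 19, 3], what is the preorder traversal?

Tree insertion order: [12, 26, 30, 19, 3]
Tree (level-order array): [12, 3, 26, None, None, 19, 30]
Preorder traversal: [12, 3, 26, 19, 30]


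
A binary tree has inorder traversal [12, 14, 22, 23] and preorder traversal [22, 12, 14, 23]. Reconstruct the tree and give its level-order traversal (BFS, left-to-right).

Inorder:  [12, 14, 22, 23]
Preorder: [22, 12, 14, 23]
Algorithm: preorder visits root first, so consume preorder in order;
for each root, split the current inorder slice at that value into
left-subtree inorder and right-subtree inorder, then recurse.
Recursive splits:
  root=22; inorder splits into left=[12, 14], right=[23]
  root=12; inorder splits into left=[], right=[14]
  root=14; inorder splits into left=[], right=[]
  root=23; inorder splits into left=[], right=[]
Reconstructed level-order: [22, 12, 23, 14]


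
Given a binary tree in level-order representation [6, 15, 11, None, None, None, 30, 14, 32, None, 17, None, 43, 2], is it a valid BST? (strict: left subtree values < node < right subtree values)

Level-order array: [6, 15, 11, None, None, None, 30, 14, 32, None, 17, None, 43, 2]
Validate using subtree bounds (lo, hi): at each node, require lo < value < hi,
then recurse left with hi=value and right with lo=value.
Preorder trace (stopping at first violation):
  at node 6 with bounds (-inf, +inf): OK
  at node 15 with bounds (-inf, 6): VIOLATION
Node 15 violates its bound: not (-inf < 15 < 6).
Result: Not a valid BST


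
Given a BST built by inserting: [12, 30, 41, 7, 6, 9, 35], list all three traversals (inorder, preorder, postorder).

Tree insertion order: [12, 30, 41, 7, 6, 9, 35]
Tree (level-order array): [12, 7, 30, 6, 9, None, 41, None, None, None, None, 35]
Inorder (L, root, R): [6, 7, 9, 12, 30, 35, 41]
Preorder (root, L, R): [12, 7, 6, 9, 30, 41, 35]
Postorder (L, R, root): [6, 9, 7, 35, 41, 30, 12]


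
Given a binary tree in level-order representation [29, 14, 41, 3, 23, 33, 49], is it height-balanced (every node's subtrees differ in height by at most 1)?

Tree (level-order array): [29, 14, 41, 3, 23, 33, 49]
Definition: a tree is height-balanced if, at every node, |h(left) - h(right)| <= 1 (empty subtree has height -1).
Bottom-up per-node check:
  node 3: h_left=-1, h_right=-1, diff=0 [OK], height=0
  node 23: h_left=-1, h_right=-1, diff=0 [OK], height=0
  node 14: h_left=0, h_right=0, diff=0 [OK], height=1
  node 33: h_left=-1, h_right=-1, diff=0 [OK], height=0
  node 49: h_left=-1, h_right=-1, diff=0 [OK], height=0
  node 41: h_left=0, h_right=0, diff=0 [OK], height=1
  node 29: h_left=1, h_right=1, diff=0 [OK], height=2
All nodes satisfy the balance condition.
Result: Balanced


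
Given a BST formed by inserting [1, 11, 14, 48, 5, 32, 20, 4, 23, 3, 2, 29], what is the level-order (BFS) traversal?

Tree insertion order: [1, 11, 14, 48, 5, 32, 20, 4, 23, 3, 2, 29]
Tree (level-order array): [1, None, 11, 5, 14, 4, None, None, 48, 3, None, 32, None, 2, None, 20, None, None, None, None, 23, None, 29]
BFS from the root, enqueuing left then right child of each popped node:
  queue [1] -> pop 1, enqueue [11], visited so far: [1]
  queue [11] -> pop 11, enqueue [5, 14], visited so far: [1, 11]
  queue [5, 14] -> pop 5, enqueue [4], visited so far: [1, 11, 5]
  queue [14, 4] -> pop 14, enqueue [48], visited so far: [1, 11, 5, 14]
  queue [4, 48] -> pop 4, enqueue [3], visited so far: [1, 11, 5, 14, 4]
  queue [48, 3] -> pop 48, enqueue [32], visited so far: [1, 11, 5, 14, 4, 48]
  queue [3, 32] -> pop 3, enqueue [2], visited so far: [1, 11, 5, 14, 4, 48, 3]
  queue [32, 2] -> pop 32, enqueue [20], visited so far: [1, 11, 5, 14, 4, 48, 3, 32]
  queue [2, 20] -> pop 2, enqueue [none], visited so far: [1, 11, 5, 14, 4, 48, 3, 32, 2]
  queue [20] -> pop 20, enqueue [23], visited so far: [1, 11, 5, 14, 4, 48, 3, 32, 2, 20]
  queue [23] -> pop 23, enqueue [29], visited so far: [1, 11, 5, 14, 4, 48, 3, 32, 2, 20, 23]
  queue [29] -> pop 29, enqueue [none], visited so far: [1, 11, 5, 14, 4, 48, 3, 32, 2, 20, 23, 29]
Result: [1, 11, 5, 14, 4, 48, 3, 32, 2, 20, 23, 29]


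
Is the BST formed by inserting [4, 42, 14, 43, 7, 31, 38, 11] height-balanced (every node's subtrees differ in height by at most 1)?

Tree (level-order array): [4, None, 42, 14, 43, 7, 31, None, None, None, 11, None, 38]
Definition: a tree is height-balanced if, at every node, |h(left) - h(right)| <= 1 (empty subtree has height -1).
Bottom-up per-node check:
  node 11: h_left=-1, h_right=-1, diff=0 [OK], height=0
  node 7: h_left=-1, h_right=0, diff=1 [OK], height=1
  node 38: h_left=-1, h_right=-1, diff=0 [OK], height=0
  node 31: h_left=-1, h_right=0, diff=1 [OK], height=1
  node 14: h_left=1, h_right=1, diff=0 [OK], height=2
  node 43: h_left=-1, h_right=-1, diff=0 [OK], height=0
  node 42: h_left=2, h_right=0, diff=2 [FAIL (|2-0|=2 > 1)], height=3
  node 4: h_left=-1, h_right=3, diff=4 [FAIL (|-1-3|=4 > 1)], height=4
Node 42 violates the condition: |2 - 0| = 2 > 1.
Result: Not balanced


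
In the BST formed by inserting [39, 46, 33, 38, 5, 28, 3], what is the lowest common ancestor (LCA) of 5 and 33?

Tree insertion order: [39, 46, 33, 38, 5, 28, 3]
Tree (level-order array): [39, 33, 46, 5, 38, None, None, 3, 28]
In a BST, the LCA of p=5, q=33 is the first node v on the
root-to-leaf path with p <= v <= q (go left if both < v, right if both > v).
Walk from root:
  at 39: both 5 and 33 < 39, go left
  at 33: 5 <= 33 <= 33, this is the LCA
LCA = 33


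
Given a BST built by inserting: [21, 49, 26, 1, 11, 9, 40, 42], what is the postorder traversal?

Tree insertion order: [21, 49, 26, 1, 11, 9, 40, 42]
Tree (level-order array): [21, 1, 49, None, 11, 26, None, 9, None, None, 40, None, None, None, 42]
Postorder traversal: [9, 11, 1, 42, 40, 26, 49, 21]


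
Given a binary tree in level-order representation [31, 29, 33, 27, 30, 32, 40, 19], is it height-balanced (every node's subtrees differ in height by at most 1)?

Tree (level-order array): [31, 29, 33, 27, 30, 32, 40, 19]
Definition: a tree is height-balanced if, at every node, |h(left) - h(right)| <= 1 (empty subtree has height -1).
Bottom-up per-node check:
  node 19: h_left=-1, h_right=-1, diff=0 [OK], height=0
  node 27: h_left=0, h_right=-1, diff=1 [OK], height=1
  node 30: h_left=-1, h_right=-1, diff=0 [OK], height=0
  node 29: h_left=1, h_right=0, diff=1 [OK], height=2
  node 32: h_left=-1, h_right=-1, diff=0 [OK], height=0
  node 40: h_left=-1, h_right=-1, diff=0 [OK], height=0
  node 33: h_left=0, h_right=0, diff=0 [OK], height=1
  node 31: h_left=2, h_right=1, diff=1 [OK], height=3
All nodes satisfy the balance condition.
Result: Balanced


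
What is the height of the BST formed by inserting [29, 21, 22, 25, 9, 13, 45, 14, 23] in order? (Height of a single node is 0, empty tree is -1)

Insertion order: [29, 21, 22, 25, 9, 13, 45, 14, 23]
Tree (level-order array): [29, 21, 45, 9, 22, None, None, None, 13, None, 25, None, 14, 23]
Compute height bottom-up (empty subtree = -1):
  height(14) = 1 + max(-1, -1) = 0
  height(13) = 1 + max(-1, 0) = 1
  height(9) = 1 + max(-1, 1) = 2
  height(23) = 1 + max(-1, -1) = 0
  height(25) = 1 + max(0, -1) = 1
  height(22) = 1 + max(-1, 1) = 2
  height(21) = 1 + max(2, 2) = 3
  height(45) = 1 + max(-1, -1) = 0
  height(29) = 1 + max(3, 0) = 4
Height = 4


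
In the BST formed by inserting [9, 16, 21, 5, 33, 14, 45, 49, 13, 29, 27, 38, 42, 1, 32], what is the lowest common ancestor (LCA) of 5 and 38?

Tree insertion order: [9, 16, 21, 5, 33, 14, 45, 49, 13, 29, 27, 38, 42, 1, 32]
Tree (level-order array): [9, 5, 16, 1, None, 14, 21, None, None, 13, None, None, 33, None, None, 29, 45, 27, 32, 38, 49, None, None, None, None, None, 42]
In a BST, the LCA of p=5, q=38 is the first node v on the
root-to-leaf path with p <= v <= q (go left if both < v, right if both > v).
Walk from root:
  at 9: 5 <= 9 <= 38, this is the LCA
LCA = 9


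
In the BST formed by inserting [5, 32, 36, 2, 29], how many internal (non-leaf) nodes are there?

Tree built from: [5, 32, 36, 2, 29]
Tree (level-order array): [5, 2, 32, None, None, 29, 36]
Rule: An internal node has at least one child.
Per-node child counts:
  node 5: 2 child(ren)
  node 2: 0 child(ren)
  node 32: 2 child(ren)
  node 29: 0 child(ren)
  node 36: 0 child(ren)
Matching nodes: [5, 32]
Count of internal (non-leaf) nodes: 2


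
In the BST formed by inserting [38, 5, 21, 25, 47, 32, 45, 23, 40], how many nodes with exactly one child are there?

Tree built from: [38, 5, 21, 25, 47, 32, 45, 23, 40]
Tree (level-order array): [38, 5, 47, None, 21, 45, None, None, 25, 40, None, 23, 32]
Rule: These are nodes with exactly 1 non-null child.
Per-node child counts:
  node 38: 2 child(ren)
  node 5: 1 child(ren)
  node 21: 1 child(ren)
  node 25: 2 child(ren)
  node 23: 0 child(ren)
  node 32: 0 child(ren)
  node 47: 1 child(ren)
  node 45: 1 child(ren)
  node 40: 0 child(ren)
Matching nodes: [5, 21, 47, 45]
Count of nodes with exactly one child: 4


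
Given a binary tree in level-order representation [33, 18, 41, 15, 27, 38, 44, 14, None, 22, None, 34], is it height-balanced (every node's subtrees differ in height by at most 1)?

Tree (level-order array): [33, 18, 41, 15, 27, 38, 44, 14, None, 22, None, 34]
Definition: a tree is height-balanced if, at every node, |h(left) - h(right)| <= 1 (empty subtree has height -1).
Bottom-up per-node check:
  node 14: h_left=-1, h_right=-1, diff=0 [OK], height=0
  node 15: h_left=0, h_right=-1, diff=1 [OK], height=1
  node 22: h_left=-1, h_right=-1, diff=0 [OK], height=0
  node 27: h_left=0, h_right=-1, diff=1 [OK], height=1
  node 18: h_left=1, h_right=1, diff=0 [OK], height=2
  node 34: h_left=-1, h_right=-1, diff=0 [OK], height=0
  node 38: h_left=0, h_right=-1, diff=1 [OK], height=1
  node 44: h_left=-1, h_right=-1, diff=0 [OK], height=0
  node 41: h_left=1, h_right=0, diff=1 [OK], height=2
  node 33: h_left=2, h_right=2, diff=0 [OK], height=3
All nodes satisfy the balance condition.
Result: Balanced


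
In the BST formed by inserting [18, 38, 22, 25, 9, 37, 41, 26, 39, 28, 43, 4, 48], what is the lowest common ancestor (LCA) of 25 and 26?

Tree insertion order: [18, 38, 22, 25, 9, 37, 41, 26, 39, 28, 43, 4, 48]
Tree (level-order array): [18, 9, 38, 4, None, 22, 41, None, None, None, 25, 39, 43, None, 37, None, None, None, 48, 26, None, None, None, None, 28]
In a BST, the LCA of p=25, q=26 is the first node v on the
root-to-leaf path with p <= v <= q (go left if both < v, right if both > v).
Walk from root:
  at 18: both 25 and 26 > 18, go right
  at 38: both 25 and 26 < 38, go left
  at 22: both 25 and 26 > 22, go right
  at 25: 25 <= 25 <= 26, this is the LCA
LCA = 25


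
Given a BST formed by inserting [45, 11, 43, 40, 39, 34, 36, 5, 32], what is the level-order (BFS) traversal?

Tree insertion order: [45, 11, 43, 40, 39, 34, 36, 5, 32]
Tree (level-order array): [45, 11, None, 5, 43, None, None, 40, None, 39, None, 34, None, 32, 36]
BFS from the root, enqueuing left then right child of each popped node:
  queue [45] -> pop 45, enqueue [11], visited so far: [45]
  queue [11] -> pop 11, enqueue [5, 43], visited so far: [45, 11]
  queue [5, 43] -> pop 5, enqueue [none], visited so far: [45, 11, 5]
  queue [43] -> pop 43, enqueue [40], visited so far: [45, 11, 5, 43]
  queue [40] -> pop 40, enqueue [39], visited so far: [45, 11, 5, 43, 40]
  queue [39] -> pop 39, enqueue [34], visited so far: [45, 11, 5, 43, 40, 39]
  queue [34] -> pop 34, enqueue [32, 36], visited so far: [45, 11, 5, 43, 40, 39, 34]
  queue [32, 36] -> pop 32, enqueue [none], visited so far: [45, 11, 5, 43, 40, 39, 34, 32]
  queue [36] -> pop 36, enqueue [none], visited so far: [45, 11, 5, 43, 40, 39, 34, 32, 36]
Result: [45, 11, 5, 43, 40, 39, 34, 32, 36]


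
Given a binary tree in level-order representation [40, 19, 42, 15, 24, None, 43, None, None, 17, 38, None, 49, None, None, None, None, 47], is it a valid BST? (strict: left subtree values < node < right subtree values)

Level-order array: [40, 19, 42, 15, 24, None, 43, None, None, 17, 38, None, 49, None, None, None, None, 47]
Validate using subtree bounds (lo, hi): at each node, require lo < value < hi,
then recurse left with hi=value and right with lo=value.
Preorder trace (stopping at first violation):
  at node 40 with bounds (-inf, +inf): OK
  at node 19 with bounds (-inf, 40): OK
  at node 15 with bounds (-inf, 19): OK
  at node 24 with bounds (19, 40): OK
  at node 17 with bounds (19, 24): VIOLATION
Node 17 violates its bound: not (19 < 17 < 24).
Result: Not a valid BST


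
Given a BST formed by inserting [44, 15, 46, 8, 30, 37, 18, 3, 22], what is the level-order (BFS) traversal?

Tree insertion order: [44, 15, 46, 8, 30, 37, 18, 3, 22]
Tree (level-order array): [44, 15, 46, 8, 30, None, None, 3, None, 18, 37, None, None, None, 22]
BFS from the root, enqueuing left then right child of each popped node:
  queue [44] -> pop 44, enqueue [15, 46], visited so far: [44]
  queue [15, 46] -> pop 15, enqueue [8, 30], visited so far: [44, 15]
  queue [46, 8, 30] -> pop 46, enqueue [none], visited so far: [44, 15, 46]
  queue [8, 30] -> pop 8, enqueue [3], visited so far: [44, 15, 46, 8]
  queue [30, 3] -> pop 30, enqueue [18, 37], visited so far: [44, 15, 46, 8, 30]
  queue [3, 18, 37] -> pop 3, enqueue [none], visited so far: [44, 15, 46, 8, 30, 3]
  queue [18, 37] -> pop 18, enqueue [22], visited so far: [44, 15, 46, 8, 30, 3, 18]
  queue [37, 22] -> pop 37, enqueue [none], visited so far: [44, 15, 46, 8, 30, 3, 18, 37]
  queue [22] -> pop 22, enqueue [none], visited so far: [44, 15, 46, 8, 30, 3, 18, 37, 22]
Result: [44, 15, 46, 8, 30, 3, 18, 37, 22]


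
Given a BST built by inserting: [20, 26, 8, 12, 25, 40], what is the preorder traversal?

Tree insertion order: [20, 26, 8, 12, 25, 40]
Tree (level-order array): [20, 8, 26, None, 12, 25, 40]
Preorder traversal: [20, 8, 12, 26, 25, 40]


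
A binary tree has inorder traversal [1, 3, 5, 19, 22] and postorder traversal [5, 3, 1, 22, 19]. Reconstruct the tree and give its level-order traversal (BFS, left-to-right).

Inorder:   [1, 3, 5, 19, 22]
Postorder: [5, 3, 1, 22, 19]
Algorithm: postorder visits root last, so walk postorder right-to-left;
each value is the root of the current inorder slice — split it at that
value, recurse on the right subtree first, then the left.
Recursive splits:
  root=19; inorder splits into left=[1, 3, 5], right=[22]
  root=22; inorder splits into left=[], right=[]
  root=1; inorder splits into left=[], right=[3, 5]
  root=3; inorder splits into left=[], right=[5]
  root=5; inorder splits into left=[], right=[]
Reconstructed level-order: [19, 1, 22, 3, 5]


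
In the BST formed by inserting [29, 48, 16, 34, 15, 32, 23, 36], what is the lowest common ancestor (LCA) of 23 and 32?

Tree insertion order: [29, 48, 16, 34, 15, 32, 23, 36]
Tree (level-order array): [29, 16, 48, 15, 23, 34, None, None, None, None, None, 32, 36]
In a BST, the LCA of p=23, q=32 is the first node v on the
root-to-leaf path with p <= v <= q (go left if both < v, right if both > v).
Walk from root:
  at 29: 23 <= 29 <= 32, this is the LCA
LCA = 29


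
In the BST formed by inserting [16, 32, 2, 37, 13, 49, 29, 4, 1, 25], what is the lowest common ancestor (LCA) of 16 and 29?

Tree insertion order: [16, 32, 2, 37, 13, 49, 29, 4, 1, 25]
Tree (level-order array): [16, 2, 32, 1, 13, 29, 37, None, None, 4, None, 25, None, None, 49]
In a BST, the LCA of p=16, q=29 is the first node v on the
root-to-leaf path with p <= v <= q (go left if both < v, right if both > v).
Walk from root:
  at 16: 16 <= 16 <= 29, this is the LCA
LCA = 16


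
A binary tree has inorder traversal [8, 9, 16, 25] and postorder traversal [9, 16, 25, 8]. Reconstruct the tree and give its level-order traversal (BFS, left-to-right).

Inorder:   [8, 9, 16, 25]
Postorder: [9, 16, 25, 8]
Algorithm: postorder visits root last, so walk postorder right-to-left;
each value is the root of the current inorder slice — split it at that
value, recurse on the right subtree first, then the left.
Recursive splits:
  root=8; inorder splits into left=[], right=[9, 16, 25]
  root=25; inorder splits into left=[9, 16], right=[]
  root=16; inorder splits into left=[9], right=[]
  root=9; inorder splits into left=[], right=[]
Reconstructed level-order: [8, 25, 16, 9]


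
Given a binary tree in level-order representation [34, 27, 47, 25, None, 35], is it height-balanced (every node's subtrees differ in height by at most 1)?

Tree (level-order array): [34, 27, 47, 25, None, 35]
Definition: a tree is height-balanced if, at every node, |h(left) - h(right)| <= 1 (empty subtree has height -1).
Bottom-up per-node check:
  node 25: h_left=-1, h_right=-1, diff=0 [OK], height=0
  node 27: h_left=0, h_right=-1, diff=1 [OK], height=1
  node 35: h_left=-1, h_right=-1, diff=0 [OK], height=0
  node 47: h_left=0, h_right=-1, diff=1 [OK], height=1
  node 34: h_left=1, h_right=1, diff=0 [OK], height=2
All nodes satisfy the balance condition.
Result: Balanced


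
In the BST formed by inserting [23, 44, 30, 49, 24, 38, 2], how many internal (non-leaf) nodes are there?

Tree built from: [23, 44, 30, 49, 24, 38, 2]
Tree (level-order array): [23, 2, 44, None, None, 30, 49, 24, 38]
Rule: An internal node has at least one child.
Per-node child counts:
  node 23: 2 child(ren)
  node 2: 0 child(ren)
  node 44: 2 child(ren)
  node 30: 2 child(ren)
  node 24: 0 child(ren)
  node 38: 0 child(ren)
  node 49: 0 child(ren)
Matching nodes: [23, 44, 30]
Count of internal (non-leaf) nodes: 3


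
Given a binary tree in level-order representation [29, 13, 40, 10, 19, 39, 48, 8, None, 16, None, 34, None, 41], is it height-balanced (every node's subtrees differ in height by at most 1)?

Tree (level-order array): [29, 13, 40, 10, 19, 39, 48, 8, None, 16, None, 34, None, 41]
Definition: a tree is height-balanced if, at every node, |h(left) - h(right)| <= 1 (empty subtree has height -1).
Bottom-up per-node check:
  node 8: h_left=-1, h_right=-1, diff=0 [OK], height=0
  node 10: h_left=0, h_right=-1, diff=1 [OK], height=1
  node 16: h_left=-1, h_right=-1, diff=0 [OK], height=0
  node 19: h_left=0, h_right=-1, diff=1 [OK], height=1
  node 13: h_left=1, h_right=1, diff=0 [OK], height=2
  node 34: h_left=-1, h_right=-1, diff=0 [OK], height=0
  node 39: h_left=0, h_right=-1, diff=1 [OK], height=1
  node 41: h_left=-1, h_right=-1, diff=0 [OK], height=0
  node 48: h_left=0, h_right=-1, diff=1 [OK], height=1
  node 40: h_left=1, h_right=1, diff=0 [OK], height=2
  node 29: h_left=2, h_right=2, diff=0 [OK], height=3
All nodes satisfy the balance condition.
Result: Balanced


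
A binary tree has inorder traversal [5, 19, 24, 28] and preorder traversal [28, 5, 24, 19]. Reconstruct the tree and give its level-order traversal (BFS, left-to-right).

Inorder:  [5, 19, 24, 28]
Preorder: [28, 5, 24, 19]
Algorithm: preorder visits root first, so consume preorder in order;
for each root, split the current inorder slice at that value into
left-subtree inorder and right-subtree inorder, then recurse.
Recursive splits:
  root=28; inorder splits into left=[5, 19, 24], right=[]
  root=5; inorder splits into left=[], right=[19, 24]
  root=24; inorder splits into left=[19], right=[]
  root=19; inorder splits into left=[], right=[]
Reconstructed level-order: [28, 5, 24, 19]


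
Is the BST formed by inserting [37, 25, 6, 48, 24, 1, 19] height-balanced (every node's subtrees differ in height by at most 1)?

Tree (level-order array): [37, 25, 48, 6, None, None, None, 1, 24, None, None, 19]
Definition: a tree is height-balanced if, at every node, |h(left) - h(right)| <= 1 (empty subtree has height -1).
Bottom-up per-node check:
  node 1: h_left=-1, h_right=-1, diff=0 [OK], height=0
  node 19: h_left=-1, h_right=-1, diff=0 [OK], height=0
  node 24: h_left=0, h_right=-1, diff=1 [OK], height=1
  node 6: h_left=0, h_right=1, diff=1 [OK], height=2
  node 25: h_left=2, h_right=-1, diff=3 [FAIL (|2--1|=3 > 1)], height=3
  node 48: h_left=-1, h_right=-1, diff=0 [OK], height=0
  node 37: h_left=3, h_right=0, diff=3 [FAIL (|3-0|=3 > 1)], height=4
Node 25 violates the condition: |2 - -1| = 3 > 1.
Result: Not balanced


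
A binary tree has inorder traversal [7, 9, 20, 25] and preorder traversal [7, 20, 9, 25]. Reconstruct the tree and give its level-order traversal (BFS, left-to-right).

Inorder:  [7, 9, 20, 25]
Preorder: [7, 20, 9, 25]
Algorithm: preorder visits root first, so consume preorder in order;
for each root, split the current inorder slice at that value into
left-subtree inorder and right-subtree inorder, then recurse.
Recursive splits:
  root=7; inorder splits into left=[], right=[9, 20, 25]
  root=20; inorder splits into left=[9], right=[25]
  root=9; inorder splits into left=[], right=[]
  root=25; inorder splits into left=[], right=[]
Reconstructed level-order: [7, 20, 9, 25]


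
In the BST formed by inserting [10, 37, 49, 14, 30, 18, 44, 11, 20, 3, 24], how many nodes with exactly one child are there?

Tree built from: [10, 37, 49, 14, 30, 18, 44, 11, 20, 3, 24]
Tree (level-order array): [10, 3, 37, None, None, 14, 49, 11, 30, 44, None, None, None, 18, None, None, None, None, 20, None, 24]
Rule: These are nodes with exactly 1 non-null child.
Per-node child counts:
  node 10: 2 child(ren)
  node 3: 0 child(ren)
  node 37: 2 child(ren)
  node 14: 2 child(ren)
  node 11: 0 child(ren)
  node 30: 1 child(ren)
  node 18: 1 child(ren)
  node 20: 1 child(ren)
  node 24: 0 child(ren)
  node 49: 1 child(ren)
  node 44: 0 child(ren)
Matching nodes: [30, 18, 20, 49]
Count of nodes with exactly one child: 4


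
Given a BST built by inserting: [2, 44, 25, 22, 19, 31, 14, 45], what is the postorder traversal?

Tree insertion order: [2, 44, 25, 22, 19, 31, 14, 45]
Tree (level-order array): [2, None, 44, 25, 45, 22, 31, None, None, 19, None, None, None, 14]
Postorder traversal: [14, 19, 22, 31, 25, 45, 44, 2]


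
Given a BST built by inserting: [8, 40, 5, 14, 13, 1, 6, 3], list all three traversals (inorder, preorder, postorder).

Tree insertion order: [8, 40, 5, 14, 13, 1, 6, 3]
Tree (level-order array): [8, 5, 40, 1, 6, 14, None, None, 3, None, None, 13]
Inorder (L, root, R): [1, 3, 5, 6, 8, 13, 14, 40]
Preorder (root, L, R): [8, 5, 1, 3, 6, 40, 14, 13]
Postorder (L, R, root): [3, 1, 6, 5, 13, 14, 40, 8]


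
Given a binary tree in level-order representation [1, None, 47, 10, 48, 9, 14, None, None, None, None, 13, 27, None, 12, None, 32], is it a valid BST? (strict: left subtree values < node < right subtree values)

Level-order array: [1, None, 47, 10, 48, 9, 14, None, None, None, None, 13, 27, None, 12, None, 32]
Validate using subtree bounds (lo, hi): at each node, require lo < value < hi,
then recurse left with hi=value and right with lo=value.
Preorder trace (stopping at first violation):
  at node 1 with bounds (-inf, +inf): OK
  at node 47 with bounds (1, +inf): OK
  at node 10 with bounds (1, 47): OK
  at node 9 with bounds (1, 10): OK
  at node 14 with bounds (10, 47): OK
  at node 13 with bounds (10, 14): OK
  at node 12 with bounds (13, 14): VIOLATION
Node 12 violates its bound: not (13 < 12 < 14).
Result: Not a valid BST


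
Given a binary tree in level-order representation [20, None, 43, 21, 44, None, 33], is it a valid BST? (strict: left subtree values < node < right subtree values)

Level-order array: [20, None, 43, 21, 44, None, 33]
Validate using subtree bounds (lo, hi): at each node, require lo < value < hi,
then recurse left with hi=value and right with lo=value.
Preorder trace (stopping at first violation):
  at node 20 with bounds (-inf, +inf): OK
  at node 43 with bounds (20, +inf): OK
  at node 21 with bounds (20, 43): OK
  at node 33 with bounds (21, 43): OK
  at node 44 with bounds (43, +inf): OK
No violation found at any node.
Result: Valid BST


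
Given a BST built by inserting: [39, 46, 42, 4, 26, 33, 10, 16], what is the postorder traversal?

Tree insertion order: [39, 46, 42, 4, 26, 33, 10, 16]
Tree (level-order array): [39, 4, 46, None, 26, 42, None, 10, 33, None, None, None, 16]
Postorder traversal: [16, 10, 33, 26, 4, 42, 46, 39]


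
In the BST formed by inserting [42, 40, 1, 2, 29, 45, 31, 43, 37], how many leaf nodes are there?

Tree built from: [42, 40, 1, 2, 29, 45, 31, 43, 37]
Tree (level-order array): [42, 40, 45, 1, None, 43, None, None, 2, None, None, None, 29, None, 31, None, 37]
Rule: A leaf has 0 children.
Per-node child counts:
  node 42: 2 child(ren)
  node 40: 1 child(ren)
  node 1: 1 child(ren)
  node 2: 1 child(ren)
  node 29: 1 child(ren)
  node 31: 1 child(ren)
  node 37: 0 child(ren)
  node 45: 1 child(ren)
  node 43: 0 child(ren)
Matching nodes: [37, 43]
Count of leaf nodes: 2


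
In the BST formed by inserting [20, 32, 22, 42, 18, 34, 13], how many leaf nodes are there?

Tree built from: [20, 32, 22, 42, 18, 34, 13]
Tree (level-order array): [20, 18, 32, 13, None, 22, 42, None, None, None, None, 34]
Rule: A leaf has 0 children.
Per-node child counts:
  node 20: 2 child(ren)
  node 18: 1 child(ren)
  node 13: 0 child(ren)
  node 32: 2 child(ren)
  node 22: 0 child(ren)
  node 42: 1 child(ren)
  node 34: 0 child(ren)
Matching nodes: [13, 22, 34]
Count of leaf nodes: 3


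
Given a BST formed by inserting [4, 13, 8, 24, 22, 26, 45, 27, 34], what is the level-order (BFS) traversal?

Tree insertion order: [4, 13, 8, 24, 22, 26, 45, 27, 34]
Tree (level-order array): [4, None, 13, 8, 24, None, None, 22, 26, None, None, None, 45, 27, None, None, 34]
BFS from the root, enqueuing left then right child of each popped node:
  queue [4] -> pop 4, enqueue [13], visited so far: [4]
  queue [13] -> pop 13, enqueue [8, 24], visited so far: [4, 13]
  queue [8, 24] -> pop 8, enqueue [none], visited so far: [4, 13, 8]
  queue [24] -> pop 24, enqueue [22, 26], visited so far: [4, 13, 8, 24]
  queue [22, 26] -> pop 22, enqueue [none], visited so far: [4, 13, 8, 24, 22]
  queue [26] -> pop 26, enqueue [45], visited so far: [4, 13, 8, 24, 22, 26]
  queue [45] -> pop 45, enqueue [27], visited so far: [4, 13, 8, 24, 22, 26, 45]
  queue [27] -> pop 27, enqueue [34], visited so far: [4, 13, 8, 24, 22, 26, 45, 27]
  queue [34] -> pop 34, enqueue [none], visited so far: [4, 13, 8, 24, 22, 26, 45, 27, 34]
Result: [4, 13, 8, 24, 22, 26, 45, 27, 34]


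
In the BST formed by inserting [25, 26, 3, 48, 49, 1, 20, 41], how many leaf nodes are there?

Tree built from: [25, 26, 3, 48, 49, 1, 20, 41]
Tree (level-order array): [25, 3, 26, 1, 20, None, 48, None, None, None, None, 41, 49]
Rule: A leaf has 0 children.
Per-node child counts:
  node 25: 2 child(ren)
  node 3: 2 child(ren)
  node 1: 0 child(ren)
  node 20: 0 child(ren)
  node 26: 1 child(ren)
  node 48: 2 child(ren)
  node 41: 0 child(ren)
  node 49: 0 child(ren)
Matching nodes: [1, 20, 41, 49]
Count of leaf nodes: 4


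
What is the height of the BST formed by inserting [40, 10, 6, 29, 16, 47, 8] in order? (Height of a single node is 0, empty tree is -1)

Insertion order: [40, 10, 6, 29, 16, 47, 8]
Tree (level-order array): [40, 10, 47, 6, 29, None, None, None, 8, 16]
Compute height bottom-up (empty subtree = -1):
  height(8) = 1 + max(-1, -1) = 0
  height(6) = 1 + max(-1, 0) = 1
  height(16) = 1 + max(-1, -1) = 0
  height(29) = 1 + max(0, -1) = 1
  height(10) = 1 + max(1, 1) = 2
  height(47) = 1 + max(-1, -1) = 0
  height(40) = 1 + max(2, 0) = 3
Height = 3


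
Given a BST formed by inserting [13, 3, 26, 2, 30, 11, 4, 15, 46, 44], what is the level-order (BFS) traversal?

Tree insertion order: [13, 3, 26, 2, 30, 11, 4, 15, 46, 44]
Tree (level-order array): [13, 3, 26, 2, 11, 15, 30, None, None, 4, None, None, None, None, 46, None, None, 44]
BFS from the root, enqueuing left then right child of each popped node:
  queue [13] -> pop 13, enqueue [3, 26], visited so far: [13]
  queue [3, 26] -> pop 3, enqueue [2, 11], visited so far: [13, 3]
  queue [26, 2, 11] -> pop 26, enqueue [15, 30], visited so far: [13, 3, 26]
  queue [2, 11, 15, 30] -> pop 2, enqueue [none], visited so far: [13, 3, 26, 2]
  queue [11, 15, 30] -> pop 11, enqueue [4], visited so far: [13, 3, 26, 2, 11]
  queue [15, 30, 4] -> pop 15, enqueue [none], visited so far: [13, 3, 26, 2, 11, 15]
  queue [30, 4] -> pop 30, enqueue [46], visited so far: [13, 3, 26, 2, 11, 15, 30]
  queue [4, 46] -> pop 4, enqueue [none], visited so far: [13, 3, 26, 2, 11, 15, 30, 4]
  queue [46] -> pop 46, enqueue [44], visited so far: [13, 3, 26, 2, 11, 15, 30, 4, 46]
  queue [44] -> pop 44, enqueue [none], visited so far: [13, 3, 26, 2, 11, 15, 30, 4, 46, 44]
Result: [13, 3, 26, 2, 11, 15, 30, 4, 46, 44]


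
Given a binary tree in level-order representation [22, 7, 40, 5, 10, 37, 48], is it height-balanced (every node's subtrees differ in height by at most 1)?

Tree (level-order array): [22, 7, 40, 5, 10, 37, 48]
Definition: a tree is height-balanced if, at every node, |h(left) - h(right)| <= 1 (empty subtree has height -1).
Bottom-up per-node check:
  node 5: h_left=-1, h_right=-1, diff=0 [OK], height=0
  node 10: h_left=-1, h_right=-1, diff=0 [OK], height=0
  node 7: h_left=0, h_right=0, diff=0 [OK], height=1
  node 37: h_left=-1, h_right=-1, diff=0 [OK], height=0
  node 48: h_left=-1, h_right=-1, diff=0 [OK], height=0
  node 40: h_left=0, h_right=0, diff=0 [OK], height=1
  node 22: h_left=1, h_right=1, diff=0 [OK], height=2
All nodes satisfy the balance condition.
Result: Balanced


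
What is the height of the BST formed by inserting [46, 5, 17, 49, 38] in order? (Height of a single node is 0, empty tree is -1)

Insertion order: [46, 5, 17, 49, 38]
Tree (level-order array): [46, 5, 49, None, 17, None, None, None, 38]
Compute height bottom-up (empty subtree = -1):
  height(38) = 1 + max(-1, -1) = 0
  height(17) = 1 + max(-1, 0) = 1
  height(5) = 1 + max(-1, 1) = 2
  height(49) = 1 + max(-1, -1) = 0
  height(46) = 1 + max(2, 0) = 3
Height = 3


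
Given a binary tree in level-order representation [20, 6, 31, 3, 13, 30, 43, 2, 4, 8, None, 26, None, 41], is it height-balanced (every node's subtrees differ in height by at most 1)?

Tree (level-order array): [20, 6, 31, 3, 13, 30, 43, 2, 4, 8, None, 26, None, 41]
Definition: a tree is height-balanced if, at every node, |h(left) - h(right)| <= 1 (empty subtree has height -1).
Bottom-up per-node check:
  node 2: h_left=-1, h_right=-1, diff=0 [OK], height=0
  node 4: h_left=-1, h_right=-1, diff=0 [OK], height=0
  node 3: h_left=0, h_right=0, diff=0 [OK], height=1
  node 8: h_left=-1, h_right=-1, diff=0 [OK], height=0
  node 13: h_left=0, h_right=-1, diff=1 [OK], height=1
  node 6: h_left=1, h_right=1, diff=0 [OK], height=2
  node 26: h_left=-1, h_right=-1, diff=0 [OK], height=0
  node 30: h_left=0, h_right=-1, diff=1 [OK], height=1
  node 41: h_left=-1, h_right=-1, diff=0 [OK], height=0
  node 43: h_left=0, h_right=-1, diff=1 [OK], height=1
  node 31: h_left=1, h_right=1, diff=0 [OK], height=2
  node 20: h_left=2, h_right=2, diff=0 [OK], height=3
All nodes satisfy the balance condition.
Result: Balanced


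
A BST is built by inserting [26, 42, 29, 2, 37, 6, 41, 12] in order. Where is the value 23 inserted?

Starting tree (level order): [26, 2, 42, None, 6, 29, None, None, 12, None, 37, None, None, None, 41]
Insertion path: 26 -> 2 -> 6 -> 12
Result: insert 23 as right child of 12
Final tree (level order): [26, 2, 42, None, 6, 29, None, None, 12, None, 37, None, 23, None, 41]


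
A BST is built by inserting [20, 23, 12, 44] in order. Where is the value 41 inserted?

Starting tree (level order): [20, 12, 23, None, None, None, 44]
Insertion path: 20 -> 23 -> 44
Result: insert 41 as left child of 44
Final tree (level order): [20, 12, 23, None, None, None, 44, 41]


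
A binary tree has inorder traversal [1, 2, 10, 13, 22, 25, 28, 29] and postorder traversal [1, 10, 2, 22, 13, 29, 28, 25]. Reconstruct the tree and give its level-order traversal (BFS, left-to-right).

Inorder:   [1, 2, 10, 13, 22, 25, 28, 29]
Postorder: [1, 10, 2, 22, 13, 29, 28, 25]
Algorithm: postorder visits root last, so walk postorder right-to-left;
each value is the root of the current inorder slice — split it at that
value, recurse on the right subtree first, then the left.
Recursive splits:
  root=25; inorder splits into left=[1, 2, 10, 13, 22], right=[28, 29]
  root=28; inorder splits into left=[], right=[29]
  root=29; inorder splits into left=[], right=[]
  root=13; inorder splits into left=[1, 2, 10], right=[22]
  root=22; inorder splits into left=[], right=[]
  root=2; inorder splits into left=[1], right=[10]
  root=10; inorder splits into left=[], right=[]
  root=1; inorder splits into left=[], right=[]
Reconstructed level-order: [25, 13, 28, 2, 22, 29, 1, 10]


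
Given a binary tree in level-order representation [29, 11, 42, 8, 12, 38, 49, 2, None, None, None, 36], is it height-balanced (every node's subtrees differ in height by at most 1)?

Tree (level-order array): [29, 11, 42, 8, 12, 38, 49, 2, None, None, None, 36]
Definition: a tree is height-balanced if, at every node, |h(left) - h(right)| <= 1 (empty subtree has height -1).
Bottom-up per-node check:
  node 2: h_left=-1, h_right=-1, diff=0 [OK], height=0
  node 8: h_left=0, h_right=-1, diff=1 [OK], height=1
  node 12: h_left=-1, h_right=-1, diff=0 [OK], height=0
  node 11: h_left=1, h_right=0, diff=1 [OK], height=2
  node 36: h_left=-1, h_right=-1, diff=0 [OK], height=0
  node 38: h_left=0, h_right=-1, diff=1 [OK], height=1
  node 49: h_left=-1, h_right=-1, diff=0 [OK], height=0
  node 42: h_left=1, h_right=0, diff=1 [OK], height=2
  node 29: h_left=2, h_right=2, diff=0 [OK], height=3
All nodes satisfy the balance condition.
Result: Balanced


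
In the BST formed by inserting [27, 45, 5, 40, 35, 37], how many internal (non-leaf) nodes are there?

Tree built from: [27, 45, 5, 40, 35, 37]
Tree (level-order array): [27, 5, 45, None, None, 40, None, 35, None, None, 37]
Rule: An internal node has at least one child.
Per-node child counts:
  node 27: 2 child(ren)
  node 5: 0 child(ren)
  node 45: 1 child(ren)
  node 40: 1 child(ren)
  node 35: 1 child(ren)
  node 37: 0 child(ren)
Matching nodes: [27, 45, 40, 35]
Count of internal (non-leaf) nodes: 4


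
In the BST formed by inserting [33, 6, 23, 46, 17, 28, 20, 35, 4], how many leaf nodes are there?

Tree built from: [33, 6, 23, 46, 17, 28, 20, 35, 4]
Tree (level-order array): [33, 6, 46, 4, 23, 35, None, None, None, 17, 28, None, None, None, 20]
Rule: A leaf has 0 children.
Per-node child counts:
  node 33: 2 child(ren)
  node 6: 2 child(ren)
  node 4: 0 child(ren)
  node 23: 2 child(ren)
  node 17: 1 child(ren)
  node 20: 0 child(ren)
  node 28: 0 child(ren)
  node 46: 1 child(ren)
  node 35: 0 child(ren)
Matching nodes: [4, 20, 28, 35]
Count of leaf nodes: 4


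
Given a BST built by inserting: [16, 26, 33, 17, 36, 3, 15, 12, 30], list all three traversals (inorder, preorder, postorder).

Tree insertion order: [16, 26, 33, 17, 36, 3, 15, 12, 30]
Tree (level-order array): [16, 3, 26, None, 15, 17, 33, 12, None, None, None, 30, 36]
Inorder (L, root, R): [3, 12, 15, 16, 17, 26, 30, 33, 36]
Preorder (root, L, R): [16, 3, 15, 12, 26, 17, 33, 30, 36]
Postorder (L, R, root): [12, 15, 3, 17, 30, 36, 33, 26, 16]


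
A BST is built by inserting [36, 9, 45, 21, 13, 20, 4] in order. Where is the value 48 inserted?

Starting tree (level order): [36, 9, 45, 4, 21, None, None, None, None, 13, None, None, 20]
Insertion path: 36 -> 45
Result: insert 48 as right child of 45
Final tree (level order): [36, 9, 45, 4, 21, None, 48, None, None, 13, None, None, None, None, 20]


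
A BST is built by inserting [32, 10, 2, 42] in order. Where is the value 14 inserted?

Starting tree (level order): [32, 10, 42, 2]
Insertion path: 32 -> 10
Result: insert 14 as right child of 10
Final tree (level order): [32, 10, 42, 2, 14]


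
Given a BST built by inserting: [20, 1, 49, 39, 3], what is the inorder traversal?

Tree insertion order: [20, 1, 49, 39, 3]
Tree (level-order array): [20, 1, 49, None, 3, 39]
Inorder traversal: [1, 3, 20, 39, 49]


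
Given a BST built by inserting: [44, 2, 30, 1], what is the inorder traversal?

Tree insertion order: [44, 2, 30, 1]
Tree (level-order array): [44, 2, None, 1, 30]
Inorder traversal: [1, 2, 30, 44]


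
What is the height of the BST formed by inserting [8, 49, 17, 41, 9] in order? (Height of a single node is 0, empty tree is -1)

Insertion order: [8, 49, 17, 41, 9]
Tree (level-order array): [8, None, 49, 17, None, 9, 41]
Compute height bottom-up (empty subtree = -1):
  height(9) = 1 + max(-1, -1) = 0
  height(41) = 1 + max(-1, -1) = 0
  height(17) = 1 + max(0, 0) = 1
  height(49) = 1 + max(1, -1) = 2
  height(8) = 1 + max(-1, 2) = 3
Height = 3


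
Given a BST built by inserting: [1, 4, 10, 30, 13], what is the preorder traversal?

Tree insertion order: [1, 4, 10, 30, 13]
Tree (level-order array): [1, None, 4, None, 10, None, 30, 13]
Preorder traversal: [1, 4, 10, 30, 13]


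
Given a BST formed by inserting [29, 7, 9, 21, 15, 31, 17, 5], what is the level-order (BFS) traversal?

Tree insertion order: [29, 7, 9, 21, 15, 31, 17, 5]
Tree (level-order array): [29, 7, 31, 5, 9, None, None, None, None, None, 21, 15, None, None, 17]
BFS from the root, enqueuing left then right child of each popped node:
  queue [29] -> pop 29, enqueue [7, 31], visited so far: [29]
  queue [7, 31] -> pop 7, enqueue [5, 9], visited so far: [29, 7]
  queue [31, 5, 9] -> pop 31, enqueue [none], visited so far: [29, 7, 31]
  queue [5, 9] -> pop 5, enqueue [none], visited so far: [29, 7, 31, 5]
  queue [9] -> pop 9, enqueue [21], visited so far: [29, 7, 31, 5, 9]
  queue [21] -> pop 21, enqueue [15], visited so far: [29, 7, 31, 5, 9, 21]
  queue [15] -> pop 15, enqueue [17], visited so far: [29, 7, 31, 5, 9, 21, 15]
  queue [17] -> pop 17, enqueue [none], visited so far: [29, 7, 31, 5, 9, 21, 15, 17]
Result: [29, 7, 31, 5, 9, 21, 15, 17]


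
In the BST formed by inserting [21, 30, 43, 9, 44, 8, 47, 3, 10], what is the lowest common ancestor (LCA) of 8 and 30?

Tree insertion order: [21, 30, 43, 9, 44, 8, 47, 3, 10]
Tree (level-order array): [21, 9, 30, 8, 10, None, 43, 3, None, None, None, None, 44, None, None, None, 47]
In a BST, the LCA of p=8, q=30 is the first node v on the
root-to-leaf path with p <= v <= q (go left if both < v, right if both > v).
Walk from root:
  at 21: 8 <= 21 <= 30, this is the LCA
LCA = 21


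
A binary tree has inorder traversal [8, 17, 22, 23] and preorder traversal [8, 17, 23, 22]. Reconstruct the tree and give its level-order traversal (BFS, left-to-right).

Inorder:  [8, 17, 22, 23]
Preorder: [8, 17, 23, 22]
Algorithm: preorder visits root first, so consume preorder in order;
for each root, split the current inorder slice at that value into
left-subtree inorder and right-subtree inorder, then recurse.
Recursive splits:
  root=8; inorder splits into left=[], right=[17, 22, 23]
  root=17; inorder splits into left=[], right=[22, 23]
  root=23; inorder splits into left=[22], right=[]
  root=22; inorder splits into left=[], right=[]
Reconstructed level-order: [8, 17, 23, 22]
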